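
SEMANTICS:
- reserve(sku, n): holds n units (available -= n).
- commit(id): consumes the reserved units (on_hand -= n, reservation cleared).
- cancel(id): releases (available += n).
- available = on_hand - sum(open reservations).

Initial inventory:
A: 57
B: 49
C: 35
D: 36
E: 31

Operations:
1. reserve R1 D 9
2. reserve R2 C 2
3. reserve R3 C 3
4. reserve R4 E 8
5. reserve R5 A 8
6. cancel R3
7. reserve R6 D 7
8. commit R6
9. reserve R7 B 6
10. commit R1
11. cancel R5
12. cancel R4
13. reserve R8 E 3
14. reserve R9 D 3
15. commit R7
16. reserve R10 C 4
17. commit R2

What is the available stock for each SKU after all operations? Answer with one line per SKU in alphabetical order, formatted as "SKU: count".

Answer: A: 57
B: 43
C: 29
D: 17
E: 28

Derivation:
Step 1: reserve R1 D 9 -> on_hand[A=57 B=49 C=35 D=36 E=31] avail[A=57 B=49 C=35 D=27 E=31] open={R1}
Step 2: reserve R2 C 2 -> on_hand[A=57 B=49 C=35 D=36 E=31] avail[A=57 B=49 C=33 D=27 E=31] open={R1,R2}
Step 3: reserve R3 C 3 -> on_hand[A=57 B=49 C=35 D=36 E=31] avail[A=57 B=49 C=30 D=27 E=31] open={R1,R2,R3}
Step 4: reserve R4 E 8 -> on_hand[A=57 B=49 C=35 D=36 E=31] avail[A=57 B=49 C=30 D=27 E=23] open={R1,R2,R3,R4}
Step 5: reserve R5 A 8 -> on_hand[A=57 B=49 C=35 D=36 E=31] avail[A=49 B=49 C=30 D=27 E=23] open={R1,R2,R3,R4,R5}
Step 6: cancel R3 -> on_hand[A=57 B=49 C=35 D=36 E=31] avail[A=49 B=49 C=33 D=27 E=23] open={R1,R2,R4,R5}
Step 7: reserve R6 D 7 -> on_hand[A=57 B=49 C=35 D=36 E=31] avail[A=49 B=49 C=33 D=20 E=23] open={R1,R2,R4,R5,R6}
Step 8: commit R6 -> on_hand[A=57 B=49 C=35 D=29 E=31] avail[A=49 B=49 C=33 D=20 E=23] open={R1,R2,R4,R5}
Step 9: reserve R7 B 6 -> on_hand[A=57 B=49 C=35 D=29 E=31] avail[A=49 B=43 C=33 D=20 E=23] open={R1,R2,R4,R5,R7}
Step 10: commit R1 -> on_hand[A=57 B=49 C=35 D=20 E=31] avail[A=49 B=43 C=33 D=20 E=23] open={R2,R4,R5,R7}
Step 11: cancel R5 -> on_hand[A=57 B=49 C=35 D=20 E=31] avail[A=57 B=43 C=33 D=20 E=23] open={R2,R4,R7}
Step 12: cancel R4 -> on_hand[A=57 B=49 C=35 D=20 E=31] avail[A=57 B=43 C=33 D=20 E=31] open={R2,R7}
Step 13: reserve R8 E 3 -> on_hand[A=57 B=49 C=35 D=20 E=31] avail[A=57 B=43 C=33 D=20 E=28] open={R2,R7,R8}
Step 14: reserve R9 D 3 -> on_hand[A=57 B=49 C=35 D=20 E=31] avail[A=57 B=43 C=33 D=17 E=28] open={R2,R7,R8,R9}
Step 15: commit R7 -> on_hand[A=57 B=43 C=35 D=20 E=31] avail[A=57 B=43 C=33 D=17 E=28] open={R2,R8,R9}
Step 16: reserve R10 C 4 -> on_hand[A=57 B=43 C=35 D=20 E=31] avail[A=57 B=43 C=29 D=17 E=28] open={R10,R2,R8,R9}
Step 17: commit R2 -> on_hand[A=57 B=43 C=33 D=20 E=31] avail[A=57 B=43 C=29 D=17 E=28] open={R10,R8,R9}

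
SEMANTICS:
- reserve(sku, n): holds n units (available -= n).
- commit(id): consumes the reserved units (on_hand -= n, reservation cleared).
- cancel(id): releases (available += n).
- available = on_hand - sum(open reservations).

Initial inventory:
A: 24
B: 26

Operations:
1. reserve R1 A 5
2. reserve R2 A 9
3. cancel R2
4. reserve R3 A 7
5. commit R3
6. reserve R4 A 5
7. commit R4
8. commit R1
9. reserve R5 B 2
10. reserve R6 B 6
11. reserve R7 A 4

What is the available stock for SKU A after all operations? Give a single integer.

Step 1: reserve R1 A 5 -> on_hand[A=24 B=26] avail[A=19 B=26] open={R1}
Step 2: reserve R2 A 9 -> on_hand[A=24 B=26] avail[A=10 B=26] open={R1,R2}
Step 3: cancel R2 -> on_hand[A=24 B=26] avail[A=19 B=26] open={R1}
Step 4: reserve R3 A 7 -> on_hand[A=24 B=26] avail[A=12 B=26] open={R1,R3}
Step 5: commit R3 -> on_hand[A=17 B=26] avail[A=12 B=26] open={R1}
Step 6: reserve R4 A 5 -> on_hand[A=17 B=26] avail[A=7 B=26] open={R1,R4}
Step 7: commit R4 -> on_hand[A=12 B=26] avail[A=7 B=26] open={R1}
Step 8: commit R1 -> on_hand[A=7 B=26] avail[A=7 B=26] open={}
Step 9: reserve R5 B 2 -> on_hand[A=7 B=26] avail[A=7 B=24] open={R5}
Step 10: reserve R6 B 6 -> on_hand[A=7 B=26] avail[A=7 B=18] open={R5,R6}
Step 11: reserve R7 A 4 -> on_hand[A=7 B=26] avail[A=3 B=18] open={R5,R6,R7}
Final available[A] = 3

Answer: 3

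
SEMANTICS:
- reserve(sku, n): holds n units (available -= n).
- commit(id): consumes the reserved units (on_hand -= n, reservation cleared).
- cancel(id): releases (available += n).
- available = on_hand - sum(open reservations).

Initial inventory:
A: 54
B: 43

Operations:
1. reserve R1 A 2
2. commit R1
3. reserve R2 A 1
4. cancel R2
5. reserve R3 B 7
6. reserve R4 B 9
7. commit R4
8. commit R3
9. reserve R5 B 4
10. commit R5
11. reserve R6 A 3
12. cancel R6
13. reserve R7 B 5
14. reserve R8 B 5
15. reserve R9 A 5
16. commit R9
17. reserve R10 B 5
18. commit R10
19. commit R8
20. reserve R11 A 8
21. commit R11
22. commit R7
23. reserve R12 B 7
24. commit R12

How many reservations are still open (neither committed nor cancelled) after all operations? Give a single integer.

Step 1: reserve R1 A 2 -> on_hand[A=54 B=43] avail[A=52 B=43] open={R1}
Step 2: commit R1 -> on_hand[A=52 B=43] avail[A=52 B=43] open={}
Step 3: reserve R2 A 1 -> on_hand[A=52 B=43] avail[A=51 B=43] open={R2}
Step 4: cancel R2 -> on_hand[A=52 B=43] avail[A=52 B=43] open={}
Step 5: reserve R3 B 7 -> on_hand[A=52 B=43] avail[A=52 B=36] open={R3}
Step 6: reserve R4 B 9 -> on_hand[A=52 B=43] avail[A=52 B=27] open={R3,R4}
Step 7: commit R4 -> on_hand[A=52 B=34] avail[A=52 B=27] open={R3}
Step 8: commit R3 -> on_hand[A=52 B=27] avail[A=52 B=27] open={}
Step 9: reserve R5 B 4 -> on_hand[A=52 B=27] avail[A=52 B=23] open={R5}
Step 10: commit R5 -> on_hand[A=52 B=23] avail[A=52 B=23] open={}
Step 11: reserve R6 A 3 -> on_hand[A=52 B=23] avail[A=49 B=23] open={R6}
Step 12: cancel R6 -> on_hand[A=52 B=23] avail[A=52 B=23] open={}
Step 13: reserve R7 B 5 -> on_hand[A=52 B=23] avail[A=52 B=18] open={R7}
Step 14: reserve R8 B 5 -> on_hand[A=52 B=23] avail[A=52 B=13] open={R7,R8}
Step 15: reserve R9 A 5 -> on_hand[A=52 B=23] avail[A=47 B=13] open={R7,R8,R9}
Step 16: commit R9 -> on_hand[A=47 B=23] avail[A=47 B=13] open={R7,R8}
Step 17: reserve R10 B 5 -> on_hand[A=47 B=23] avail[A=47 B=8] open={R10,R7,R8}
Step 18: commit R10 -> on_hand[A=47 B=18] avail[A=47 B=8] open={R7,R8}
Step 19: commit R8 -> on_hand[A=47 B=13] avail[A=47 B=8] open={R7}
Step 20: reserve R11 A 8 -> on_hand[A=47 B=13] avail[A=39 B=8] open={R11,R7}
Step 21: commit R11 -> on_hand[A=39 B=13] avail[A=39 B=8] open={R7}
Step 22: commit R7 -> on_hand[A=39 B=8] avail[A=39 B=8] open={}
Step 23: reserve R12 B 7 -> on_hand[A=39 B=8] avail[A=39 B=1] open={R12}
Step 24: commit R12 -> on_hand[A=39 B=1] avail[A=39 B=1] open={}
Open reservations: [] -> 0

Answer: 0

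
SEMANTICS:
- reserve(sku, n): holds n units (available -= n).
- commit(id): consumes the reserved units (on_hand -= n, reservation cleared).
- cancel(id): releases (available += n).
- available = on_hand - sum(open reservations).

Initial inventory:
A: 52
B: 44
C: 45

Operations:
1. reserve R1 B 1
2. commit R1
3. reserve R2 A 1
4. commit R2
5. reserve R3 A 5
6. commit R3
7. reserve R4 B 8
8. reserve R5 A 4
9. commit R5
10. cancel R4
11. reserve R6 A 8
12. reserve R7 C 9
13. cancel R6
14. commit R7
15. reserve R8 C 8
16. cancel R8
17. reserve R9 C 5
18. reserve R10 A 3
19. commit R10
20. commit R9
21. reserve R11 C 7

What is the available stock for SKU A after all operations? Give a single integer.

Answer: 39

Derivation:
Step 1: reserve R1 B 1 -> on_hand[A=52 B=44 C=45] avail[A=52 B=43 C=45] open={R1}
Step 2: commit R1 -> on_hand[A=52 B=43 C=45] avail[A=52 B=43 C=45] open={}
Step 3: reserve R2 A 1 -> on_hand[A=52 B=43 C=45] avail[A=51 B=43 C=45] open={R2}
Step 4: commit R2 -> on_hand[A=51 B=43 C=45] avail[A=51 B=43 C=45] open={}
Step 5: reserve R3 A 5 -> on_hand[A=51 B=43 C=45] avail[A=46 B=43 C=45] open={R3}
Step 6: commit R3 -> on_hand[A=46 B=43 C=45] avail[A=46 B=43 C=45] open={}
Step 7: reserve R4 B 8 -> on_hand[A=46 B=43 C=45] avail[A=46 B=35 C=45] open={R4}
Step 8: reserve R5 A 4 -> on_hand[A=46 B=43 C=45] avail[A=42 B=35 C=45] open={R4,R5}
Step 9: commit R5 -> on_hand[A=42 B=43 C=45] avail[A=42 B=35 C=45] open={R4}
Step 10: cancel R4 -> on_hand[A=42 B=43 C=45] avail[A=42 B=43 C=45] open={}
Step 11: reserve R6 A 8 -> on_hand[A=42 B=43 C=45] avail[A=34 B=43 C=45] open={R6}
Step 12: reserve R7 C 9 -> on_hand[A=42 B=43 C=45] avail[A=34 B=43 C=36] open={R6,R7}
Step 13: cancel R6 -> on_hand[A=42 B=43 C=45] avail[A=42 B=43 C=36] open={R7}
Step 14: commit R7 -> on_hand[A=42 B=43 C=36] avail[A=42 B=43 C=36] open={}
Step 15: reserve R8 C 8 -> on_hand[A=42 B=43 C=36] avail[A=42 B=43 C=28] open={R8}
Step 16: cancel R8 -> on_hand[A=42 B=43 C=36] avail[A=42 B=43 C=36] open={}
Step 17: reserve R9 C 5 -> on_hand[A=42 B=43 C=36] avail[A=42 B=43 C=31] open={R9}
Step 18: reserve R10 A 3 -> on_hand[A=42 B=43 C=36] avail[A=39 B=43 C=31] open={R10,R9}
Step 19: commit R10 -> on_hand[A=39 B=43 C=36] avail[A=39 B=43 C=31] open={R9}
Step 20: commit R9 -> on_hand[A=39 B=43 C=31] avail[A=39 B=43 C=31] open={}
Step 21: reserve R11 C 7 -> on_hand[A=39 B=43 C=31] avail[A=39 B=43 C=24] open={R11}
Final available[A] = 39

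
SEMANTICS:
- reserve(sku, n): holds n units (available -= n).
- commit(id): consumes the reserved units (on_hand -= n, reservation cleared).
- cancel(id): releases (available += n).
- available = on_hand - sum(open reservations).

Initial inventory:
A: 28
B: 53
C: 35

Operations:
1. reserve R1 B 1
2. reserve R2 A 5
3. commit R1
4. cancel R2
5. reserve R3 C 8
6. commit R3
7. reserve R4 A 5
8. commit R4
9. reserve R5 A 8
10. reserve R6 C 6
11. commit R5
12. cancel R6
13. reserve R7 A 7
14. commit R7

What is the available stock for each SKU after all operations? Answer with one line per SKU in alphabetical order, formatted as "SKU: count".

Answer: A: 8
B: 52
C: 27

Derivation:
Step 1: reserve R1 B 1 -> on_hand[A=28 B=53 C=35] avail[A=28 B=52 C=35] open={R1}
Step 2: reserve R2 A 5 -> on_hand[A=28 B=53 C=35] avail[A=23 B=52 C=35] open={R1,R2}
Step 3: commit R1 -> on_hand[A=28 B=52 C=35] avail[A=23 B=52 C=35] open={R2}
Step 4: cancel R2 -> on_hand[A=28 B=52 C=35] avail[A=28 B=52 C=35] open={}
Step 5: reserve R3 C 8 -> on_hand[A=28 B=52 C=35] avail[A=28 B=52 C=27] open={R3}
Step 6: commit R3 -> on_hand[A=28 B=52 C=27] avail[A=28 B=52 C=27] open={}
Step 7: reserve R4 A 5 -> on_hand[A=28 B=52 C=27] avail[A=23 B=52 C=27] open={R4}
Step 8: commit R4 -> on_hand[A=23 B=52 C=27] avail[A=23 B=52 C=27] open={}
Step 9: reserve R5 A 8 -> on_hand[A=23 B=52 C=27] avail[A=15 B=52 C=27] open={R5}
Step 10: reserve R6 C 6 -> on_hand[A=23 B=52 C=27] avail[A=15 B=52 C=21] open={R5,R6}
Step 11: commit R5 -> on_hand[A=15 B=52 C=27] avail[A=15 B=52 C=21] open={R6}
Step 12: cancel R6 -> on_hand[A=15 B=52 C=27] avail[A=15 B=52 C=27] open={}
Step 13: reserve R7 A 7 -> on_hand[A=15 B=52 C=27] avail[A=8 B=52 C=27] open={R7}
Step 14: commit R7 -> on_hand[A=8 B=52 C=27] avail[A=8 B=52 C=27] open={}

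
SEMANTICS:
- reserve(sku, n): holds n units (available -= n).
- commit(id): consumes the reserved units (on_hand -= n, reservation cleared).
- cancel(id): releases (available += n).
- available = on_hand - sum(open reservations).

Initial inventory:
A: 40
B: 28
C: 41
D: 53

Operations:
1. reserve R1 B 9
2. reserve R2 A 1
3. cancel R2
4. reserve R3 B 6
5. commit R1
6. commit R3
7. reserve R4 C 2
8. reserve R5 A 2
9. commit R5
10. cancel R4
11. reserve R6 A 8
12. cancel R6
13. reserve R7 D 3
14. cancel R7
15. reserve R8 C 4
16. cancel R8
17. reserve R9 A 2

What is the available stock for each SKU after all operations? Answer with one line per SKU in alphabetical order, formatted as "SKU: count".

Step 1: reserve R1 B 9 -> on_hand[A=40 B=28 C=41 D=53] avail[A=40 B=19 C=41 D=53] open={R1}
Step 2: reserve R2 A 1 -> on_hand[A=40 B=28 C=41 D=53] avail[A=39 B=19 C=41 D=53] open={R1,R2}
Step 3: cancel R2 -> on_hand[A=40 B=28 C=41 D=53] avail[A=40 B=19 C=41 D=53] open={R1}
Step 4: reserve R3 B 6 -> on_hand[A=40 B=28 C=41 D=53] avail[A=40 B=13 C=41 D=53] open={R1,R3}
Step 5: commit R1 -> on_hand[A=40 B=19 C=41 D=53] avail[A=40 B=13 C=41 D=53] open={R3}
Step 6: commit R3 -> on_hand[A=40 B=13 C=41 D=53] avail[A=40 B=13 C=41 D=53] open={}
Step 7: reserve R4 C 2 -> on_hand[A=40 B=13 C=41 D=53] avail[A=40 B=13 C=39 D=53] open={R4}
Step 8: reserve R5 A 2 -> on_hand[A=40 B=13 C=41 D=53] avail[A=38 B=13 C=39 D=53] open={R4,R5}
Step 9: commit R5 -> on_hand[A=38 B=13 C=41 D=53] avail[A=38 B=13 C=39 D=53] open={R4}
Step 10: cancel R4 -> on_hand[A=38 B=13 C=41 D=53] avail[A=38 B=13 C=41 D=53] open={}
Step 11: reserve R6 A 8 -> on_hand[A=38 B=13 C=41 D=53] avail[A=30 B=13 C=41 D=53] open={R6}
Step 12: cancel R6 -> on_hand[A=38 B=13 C=41 D=53] avail[A=38 B=13 C=41 D=53] open={}
Step 13: reserve R7 D 3 -> on_hand[A=38 B=13 C=41 D=53] avail[A=38 B=13 C=41 D=50] open={R7}
Step 14: cancel R7 -> on_hand[A=38 B=13 C=41 D=53] avail[A=38 B=13 C=41 D=53] open={}
Step 15: reserve R8 C 4 -> on_hand[A=38 B=13 C=41 D=53] avail[A=38 B=13 C=37 D=53] open={R8}
Step 16: cancel R8 -> on_hand[A=38 B=13 C=41 D=53] avail[A=38 B=13 C=41 D=53] open={}
Step 17: reserve R9 A 2 -> on_hand[A=38 B=13 C=41 D=53] avail[A=36 B=13 C=41 D=53] open={R9}

Answer: A: 36
B: 13
C: 41
D: 53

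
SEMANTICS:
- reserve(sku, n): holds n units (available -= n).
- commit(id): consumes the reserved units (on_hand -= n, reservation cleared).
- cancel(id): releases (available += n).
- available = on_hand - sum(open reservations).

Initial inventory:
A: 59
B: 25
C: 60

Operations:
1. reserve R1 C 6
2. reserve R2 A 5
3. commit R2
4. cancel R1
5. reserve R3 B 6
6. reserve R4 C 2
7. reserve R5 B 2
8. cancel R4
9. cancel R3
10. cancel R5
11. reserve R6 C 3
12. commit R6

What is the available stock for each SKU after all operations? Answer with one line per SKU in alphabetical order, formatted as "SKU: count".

Step 1: reserve R1 C 6 -> on_hand[A=59 B=25 C=60] avail[A=59 B=25 C=54] open={R1}
Step 2: reserve R2 A 5 -> on_hand[A=59 B=25 C=60] avail[A=54 B=25 C=54] open={R1,R2}
Step 3: commit R2 -> on_hand[A=54 B=25 C=60] avail[A=54 B=25 C=54] open={R1}
Step 4: cancel R1 -> on_hand[A=54 B=25 C=60] avail[A=54 B=25 C=60] open={}
Step 5: reserve R3 B 6 -> on_hand[A=54 B=25 C=60] avail[A=54 B=19 C=60] open={R3}
Step 6: reserve R4 C 2 -> on_hand[A=54 B=25 C=60] avail[A=54 B=19 C=58] open={R3,R4}
Step 7: reserve R5 B 2 -> on_hand[A=54 B=25 C=60] avail[A=54 B=17 C=58] open={R3,R4,R5}
Step 8: cancel R4 -> on_hand[A=54 B=25 C=60] avail[A=54 B=17 C=60] open={R3,R5}
Step 9: cancel R3 -> on_hand[A=54 B=25 C=60] avail[A=54 B=23 C=60] open={R5}
Step 10: cancel R5 -> on_hand[A=54 B=25 C=60] avail[A=54 B=25 C=60] open={}
Step 11: reserve R6 C 3 -> on_hand[A=54 B=25 C=60] avail[A=54 B=25 C=57] open={R6}
Step 12: commit R6 -> on_hand[A=54 B=25 C=57] avail[A=54 B=25 C=57] open={}

Answer: A: 54
B: 25
C: 57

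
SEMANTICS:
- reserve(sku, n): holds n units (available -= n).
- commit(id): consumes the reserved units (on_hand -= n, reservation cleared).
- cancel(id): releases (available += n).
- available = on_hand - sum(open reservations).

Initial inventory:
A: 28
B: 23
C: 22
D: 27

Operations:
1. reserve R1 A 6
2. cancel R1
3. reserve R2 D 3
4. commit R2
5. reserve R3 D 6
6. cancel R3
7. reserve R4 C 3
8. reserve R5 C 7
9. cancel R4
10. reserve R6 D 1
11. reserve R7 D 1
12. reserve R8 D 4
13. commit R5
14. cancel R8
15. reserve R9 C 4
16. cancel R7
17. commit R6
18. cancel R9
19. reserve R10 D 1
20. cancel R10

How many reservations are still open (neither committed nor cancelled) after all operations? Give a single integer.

Step 1: reserve R1 A 6 -> on_hand[A=28 B=23 C=22 D=27] avail[A=22 B=23 C=22 D=27] open={R1}
Step 2: cancel R1 -> on_hand[A=28 B=23 C=22 D=27] avail[A=28 B=23 C=22 D=27] open={}
Step 3: reserve R2 D 3 -> on_hand[A=28 B=23 C=22 D=27] avail[A=28 B=23 C=22 D=24] open={R2}
Step 4: commit R2 -> on_hand[A=28 B=23 C=22 D=24] avail[A=28 B=23 C=22 D=24] open={}
Step 5: reserve R3 D 6 -> on_hand[A=28 B=23 C=22 D=24] avail[A=28 B=23 C=22 D=18] open={R3}
Step 6: cancel R3 -> on_hand[A=28 B=23 C=22 D=24] avail[A=28 B=23 C=22 D=24] open={}
Step 7: reserve R4 C 3 -> on_hand[A=28 B=23 C=22 D=24] avail[A=28 B=23 C=19 D=24] open={R4}
Step 8: reserve R5 C 7 -> on_hand[A=28 B=23 C=22 D=24] avail[A=28 B=23 C=12 D=24] open={R4,R5}
Step 9: cancel R4 -> on_hand[A=28 B=23 C=22 D=24] avail[A=28 B=23 C=15 D=24] open={R5}
Step 10: reserve R6 D 1 -> on_hand[A=28 B=23 C=22 D=24] avail[A=28 B=23 C=15 D=23] open={R5,R6}
Step 11: reserve R7 D 1 -> on_hand[A=28 B=23 C=22 D=24] avail[A=28 B=23 C=15 D=22] open={R5,R6,R7}
Step 12: reserve R8 D 4 -> on_hand[A=28 B=23 C=22 D=24] avail[A=28 B=23 C=15 D=18] open={R5,R6,R7,R8}
Step 13: commit R5 -> on_hand[A=28 B=23 C=15 D=24] avail[A=28 B=23 C=15 D=18] open={R6,R7,R8}
Step 14: cancel R8 -> on_hand[A=28 B=23 C=15 D=24] avail[A=28 B=23 C=15 D=22] open={R6,R7}
Step 15: reserve R9 C 4 -> on_hand[A=28 B=23 C=15 D=24] avail[A=28 B=23 C=11 D=22] open={R6,R7,R9}
Step 16: cancel R7 -> on_hand[A=28 B=23 C=15 D=24] avail[A=28 B=23 C=11 D=23] open={R6,R9}
Step 17: commit R6 -> on_hand[A=28 B=23 C=15 D=23] avail[A=28 B=23 C=11 D=23] open={R9}
Step 18: cancel R9 -> on_hand[A=28 B=23 C=15 D=23] avail[A=28 B=23 C=15 D=23] open={}
Step 19: reserve R10 D 1 -> on_hand[A=28 B=23 C=15 D=23] avail[A=28 B=23 C=15 D=22] open={R10}
Step 20: cancel R10 -> on_hand[A=28 B=23 C=15 D=23] avail[A=28 B=23 C=15 D=23] open={}
Open reservations: [] -> 0

Answer: 0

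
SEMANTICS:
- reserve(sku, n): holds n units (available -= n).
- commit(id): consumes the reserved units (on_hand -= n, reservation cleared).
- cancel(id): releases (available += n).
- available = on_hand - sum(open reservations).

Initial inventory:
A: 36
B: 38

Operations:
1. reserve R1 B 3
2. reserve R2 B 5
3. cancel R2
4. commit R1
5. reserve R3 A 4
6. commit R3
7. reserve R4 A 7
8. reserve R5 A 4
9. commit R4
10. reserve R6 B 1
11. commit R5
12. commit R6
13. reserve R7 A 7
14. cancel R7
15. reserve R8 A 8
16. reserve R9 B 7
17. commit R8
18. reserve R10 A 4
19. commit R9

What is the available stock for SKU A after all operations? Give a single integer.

Answer: 9

Derivation:
Step 1: reserve R1 B 3 -> on_hand[A=36 B=38] avail[A=36 B=35] open={R1}
Step 2: reserve R2 B 5 -> on_hand[A=36 B=38] avail[A=36 B=30] open={R1,R2}
Step 3: cancel R2 -> on_hand[A=36 B=38] avail[A=36 B=35] open={R1}
Step 4: commit R1 -> on_hand[A=36 B=35] avail[A=36 B=35] open={}
Step 5: reserve R3 A 4 -> on_hand[A=36 B=35] avail[A=32 B=35] open={R3}
Step 6: commit R3 -> on_hand[A=32 B=35] avail[A=32 B=35] open={}
Step 7: reserve R4 A 7 -> on_hand[A=32 B=35] avail[A=25 B=35] open={R4}
Step 8: reserve R5 A 4 -> on_hand[A=32 B=35] avail[A=21 B=35] open={R4,R5}
Step 9: commit R4 -> on_hand[A=25 B=35] avail[A=21 B=35] open={R5}
Step 10: reserve R6 B 1 -> on_hand[A=25 B=35] avail[A=21 B=34] open={R5,R6}
Step 11: commit R5 -> on_hand[A=21 B=35] avail[A=21 B=34] open={R6}
Step 12: commit R6 -> on_hand[A=21 B=34] avail[A=21 B=34] open={}
Step 13: reserve R7 A 7 -> on_hand[A=21 B=34] avail[A=14 B=34] open={R7}
Step 14: cancel R7 -> on_hand[A=21 B=34] avail[A=21 B=34] open={}
Step 15: reserve R8 A 8 -> on_hand[A=21 B=34] avail[A=13 B=34] open={R8}
Step 16: reserve R9 B 7 -> on_hand[A=21 B=34] avail[A=13 B=27] open={R8,R9}
Step 17: commit R8 -> on_hand[A=13 B=34] avail[A=13 B=27] open={R9}
Step 18: reserve R10 A 4 -> on_hand[A=13 B=34] avail[A=9 B=27] open={R10,R9}
Step 19: commit R9 -> on_hand[A=13 B=27] avail[A=9 B=27] open={R10}
Final available[A] = 9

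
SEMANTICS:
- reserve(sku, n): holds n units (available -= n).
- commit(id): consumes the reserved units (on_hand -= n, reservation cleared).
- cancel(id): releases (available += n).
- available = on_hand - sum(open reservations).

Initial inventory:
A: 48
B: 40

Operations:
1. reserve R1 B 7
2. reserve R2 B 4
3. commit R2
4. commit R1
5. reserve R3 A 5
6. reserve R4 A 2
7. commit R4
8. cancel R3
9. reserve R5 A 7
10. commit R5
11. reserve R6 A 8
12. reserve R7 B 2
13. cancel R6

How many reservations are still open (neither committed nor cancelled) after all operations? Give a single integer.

Answer: 1

Derivation:
Step 1: reserve R1 B 7 -> on_hand[A=48 B=40] avail[A=48 B=33] open={R1}
Step 2: reserve R2 B 4 -> on_hand[A=48 B=40] avail[A=48 B=29] open={R1,R2}
Step 3: commit R2 -> on_hand[A=48 B=36] avail[A=48 B=29] open={R1}
Step 4: commit R1 -> on_hand[A=48 B=29] avail[A=48 B=29] open={}
Step 5: reserve R3 A 5 -> on_hand[A=48 B=29] avail[A=43 B=29] open={R3}
Step 6: reserve R4 A 2 -> on_hand[A=48 B=29] avail[A=41 B=29] open={R3,R4}
Step 7: commit R4 -> on_hand[A=46 B=29] avail[A=41 B=29] open={R3}
Step 8: cancel R3 -> on_hand[A=46 B=29] avail[A=46 B=29] open={}
Step 9: reserve R5 A 7 -> on_hand[A=46 B=29] avail[A=39 B=29] open={R5}
Step 10: commit R5 -> on_hand[A=39 B=29] avail[A=39 B=29] open={}
Step 11: reserve R6 A 8 -> on_hand[A=39 B=29] avail[A=31 B=29] open={R6}
Step 12: reserve R7 B 2 -> on_hand[A=39 B=29] avail[A=31 B=27] open={R6,R7}
Step 13: cancel R6 -> on_hand[A=39 B=29] avail[A=39 B=27] open={R7}
Open reservations: ['R7'] -> 1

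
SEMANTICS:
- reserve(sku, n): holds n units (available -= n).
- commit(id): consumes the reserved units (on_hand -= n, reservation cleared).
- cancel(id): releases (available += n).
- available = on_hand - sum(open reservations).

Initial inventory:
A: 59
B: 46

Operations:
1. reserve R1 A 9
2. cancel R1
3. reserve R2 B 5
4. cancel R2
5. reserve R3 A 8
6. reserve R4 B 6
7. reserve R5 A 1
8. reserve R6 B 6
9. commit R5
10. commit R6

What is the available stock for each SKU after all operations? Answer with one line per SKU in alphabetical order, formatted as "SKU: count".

Answer: A: 50
B: 34

Derivation:
Step 1: reserve R1 A 9 -> on_hand[A=59 B=46] avail[A=50 B=46] open={R1}
Step 2: cancel R1 -> on_hand[A=59 B=46] avail[A=59 B=46] open={}
Step 3: reserve R2 B 5 -> on_hand[A=59 B=46] avail[A=59 B=41] open={R2}
Step 4: cancel R2 -> on_hand[A=59 B=46] avail[A=59 B=46] open={}
Step 5: reserve R3 A 8 -> on_hand[A=59 B=46] avail[A=51 B=46] open={R3}
Step 6: reserve R4 B 6 -> on_hand[A=59 B=46] avail[A=51 B=40] open={R3,R4}
Step 7: reserve R5 A 1 -> on_hand[A=59 B=46] avail[A=50 B=40] open={R3,R4,R5}
Step 8: reserve R6 B 6 -> on_hand[A=59 B=46] avail[A=50 B=34] open={R3,R4,R5,R6}
Step 9: commit R5 -> on_hand[A=58 B=46] avail[A=50 B=34] open={R3,R4,R6}
Step 10: commit R6 -> on_hand[A=58 B=40] avail[A=50 B=34] open={R3,R4}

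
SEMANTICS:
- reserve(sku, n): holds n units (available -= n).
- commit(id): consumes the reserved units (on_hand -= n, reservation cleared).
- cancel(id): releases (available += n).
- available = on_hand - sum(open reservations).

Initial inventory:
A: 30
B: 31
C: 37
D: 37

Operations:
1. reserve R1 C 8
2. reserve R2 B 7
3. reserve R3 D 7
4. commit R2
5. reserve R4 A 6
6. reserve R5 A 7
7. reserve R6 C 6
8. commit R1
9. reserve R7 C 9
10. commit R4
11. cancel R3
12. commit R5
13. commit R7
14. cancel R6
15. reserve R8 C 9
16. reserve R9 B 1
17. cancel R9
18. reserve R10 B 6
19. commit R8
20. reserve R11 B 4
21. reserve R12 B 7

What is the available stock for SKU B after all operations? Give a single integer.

Answer: 7

Derivation:
Step 1: reserve R1 C 8 -> on_hand[A=30 B=31 C=37 D=37] avail[A=30 B=31 C=29 D=37] open={R1}
Step 2: reserve R2 B 7 -> on_hand[A=30 B=31 C=37 D=37] avail[A=30 B=24 C=29 D=37] open={R1,R2}
Step 3: reserve R3 D 7 -> on_hand[A=30 B=31 C=37 D=37] avail[A=30 B=24 C=29 D=30] open={R1,R2,R3}
Step 4: commit R2 -> on_hand[A=30 B=24 C=37 D=37] avail[A=30 B=24 C=29 D=30] open={R1,R3}
Step 5: reserve R4 A 6 -> on_hand[A=30 B=24 C=37 D=37] avail[A=24 B=24 C=29 D=30] open={R1,R3,R4}
Step 6: reserve R5 A 7 -> on_hand[A=30 B=24 C=37 D=37] avail[A=17 B=24 C=29 D=30] open={R1,R3,R4,R5}
Step 7: reserve R6 C 6 -> on_hand[A=30 B=24 C=37 D=37] avail[A=17 B=24 C=23 D=30] open={R1,R3,R4,R5,R6}
Step 8: commit R1 -> on_hand[A=30 B=24 C=29 D=37] avail[A=17 B=24 C=23 D=30] open={R3,R4,R5,R6}
Step 9: reserve R7 C 9 -> on_hand[A=30 B=24 C=29 D=37] avail[A=17 B=24 C=14 D=30] open={R3,R4,R5,R6,R7}
Step 10: commit R4 -> on_hand[A=24 B=24 C=29 D=37] avail[A=17 B=24 C=14 D=30] open={R3,R5,R6,R7}
Step 11: cancel R3 -> on_hand[A=24 B=24 C=29 D=37] avail[A=17 B=24 C=14 D=37] open={R5,R6,R7}
Step 12: commit R5 -> on_hand[A=17 B=24 C=29 D=37] avail[A=17 B=24 C=14 D=37] open={R6,R7}
Step 13: commit R7 -> on_hand[A=17 B=24 C=20 D=37] avail[A=17 B=24 C=14 D=37] open={R6}
Step 14: cancel R6 -> on_hand[A=17 B=24 C=20 D=37] avail[A=17 B=24 C=20 D=37] open={}
Step 15: reserve R8 C 9 -> on_hand[A=17 B=24 C=20 D=37] avail[A=17 B=24 C=11 D=37] open={R8}
Step 16: reserve R9 B 1 -> on_hand[A=17 B=24 C=20 D=37] avail[A=17 B=23 C=11 D=37] open={R8,R9}
Step 17: cancel R9 -> on_hand[A=17 B=24 C=20 D=37] avail[A=17 B=24 C=11 D=37] open={R8}
Step 18: reserve R10 B 6 -> on_hand[A=17 B=24 C=20 D=37] avail[A=17 B=18 C=11 D=37] open={R10,R8}
Step 19: commit R8 -> on_hand[A=17 B=24 C=11 D=37] avail[A=17 B=18 C=11 D=37] open={R10}
Step 20: reserve R11 B 4 -> on_hand[A=17 B=24 C=11 D=37] avail[A=17 B=14 C=11 D=37] open={R10,R11}
Step 21: reserve R12 B 7 -> on_hand[A=17 B=24 C=11 D=37] avail[A=17 B=7 C=11 D=37] open={R10,R11,R12}
Final available[B] = 7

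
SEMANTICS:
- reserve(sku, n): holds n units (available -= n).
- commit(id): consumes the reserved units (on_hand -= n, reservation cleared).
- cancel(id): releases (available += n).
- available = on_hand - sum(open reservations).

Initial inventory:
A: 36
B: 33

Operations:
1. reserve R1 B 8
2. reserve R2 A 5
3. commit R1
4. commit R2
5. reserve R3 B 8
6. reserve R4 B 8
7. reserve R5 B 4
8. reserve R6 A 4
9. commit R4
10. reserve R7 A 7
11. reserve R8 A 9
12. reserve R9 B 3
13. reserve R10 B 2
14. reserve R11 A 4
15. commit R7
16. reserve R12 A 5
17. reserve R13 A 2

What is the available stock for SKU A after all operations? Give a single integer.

Step 1: reserve R1 B 8 -> on_hand[A=36 B=33] avail[A=36 B=25] open={R1}
Step 2: reserve R2 A 5 -> on_hand[A=36 B=33] avail[A=31 B=25] open={R1,R2}
Step 3: commit R1 -> on_hand[A=36 B=25] avail[A=31 B=25] open={R2}
Step 4: commit R2 -> on_hand[A=31 B=25] avail[A=31 B=25] open={}
Step 5: reserve R3 B 8 -> on_hand[A=31 B=25] avail[A=31 B=17] open={R3}
Step 6: reserve R4 B 8 -> on_hand[A=31 B=25] avail[A=31 B=9] open={R3,R4}
Step 7: reserve R5 B 4 -> on_hand[A=31 B=25] avail[A=31 B=5] open={R3,R4,R5}
Step 8: reserve R6 A 4 -> on_hand[A=31 B=25] avail[A=27 B=5] open={R3,R4,R5,R6}
Step 9: commit R4 -> on_hand[A=31 B=17] avail[A=27 B=5] open={R3,R5,R6}
Step 10: reserve R7 A 7 -> on_hand[A=31 B=17] avail[A=20 B=5] open={R3,R5,R6,R7}
Step 11: reserve R8 A 9 -> on_hand[A=31 B=17] avail[A=11 B=5] open={R3,R5,R6,R7,R8}
Step 12: reserve R9 B 3 -> on_hand[A=31 B=17] avail[A=11 B=2] open={R3,R5,R6,R7,R8,R9}
Step 13: reserve R10 B 2 -> on_hand[A=31 B=17] avail[A=11 B=0] open={R10,R3,R5,R6,R7,R8,R9}
Step 14: reserve R11 A 4 -> on_hand[A=31 B=17] avail[A=7 B=0] open={R10,R11,R3,R5,R6,R7,R8,R9}
Step 15: commit R7 -> on_hand[A=24 B=17] avail[A=7 B=0] open={R10,R11,R3,R5,R6,R8,R9}
Step 16: reserve R12 A 5 -> on_hand[A=24 B=17] avail[A=2 B=0] open={R10,R11,R12,R3,R5,R6,R8,R9}
Step 17: reserve R13 A 2 -> on_hand[A=24 B=17] avail[A=0 B=0] open={R10,R11,R12,R13,R3,R5,R6,R8,R9}
Final available[A] = 0

Answer: 0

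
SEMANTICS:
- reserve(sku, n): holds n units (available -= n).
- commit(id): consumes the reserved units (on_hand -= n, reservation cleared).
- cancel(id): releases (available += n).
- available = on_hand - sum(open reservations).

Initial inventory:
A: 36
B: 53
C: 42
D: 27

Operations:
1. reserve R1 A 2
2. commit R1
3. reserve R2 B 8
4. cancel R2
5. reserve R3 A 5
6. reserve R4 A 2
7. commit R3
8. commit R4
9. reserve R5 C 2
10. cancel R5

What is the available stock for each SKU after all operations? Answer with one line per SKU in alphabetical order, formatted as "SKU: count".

Step 1: reserve R1 A 2 -> on_hand[A=36 B=53 C=42 D=27] avail[A=34 B=53 C=42 D=27] open={R1}
Step 2: commit R1 -> on_hand[A=34 B=53 C=42 D=27] avail[A=34 B=53 C=42 D=27] open={}
Step 3: reserve R2 B 8 -> on_hand[A=34 B=53 C=42 D=27] avail[A=34 B=45 C=42 D=27] open={R2}
Step 4: cancel R2 -> on_hand[A=34 B=53 C=42 D=27] avail[A=34 B=53 C=42 D=27] open={}
Step 5: reserve R3 A 5 -> on_hand[A=34 B=53 C=42 D=27] avail[A=29 B=53 C=42 D=27] open={R3}
Step 6: reserve R4 A 2 -> on_hand[A=34 B=53 C=42 D=27] avail[A=27 B=53 C=42 D=27] open={R3,R4}
Step 7: commit R3 -> on_hand[A=29 B=53 C=42 D=27] avail[A=27 B=53 C=42 D=27] open={R4}
Step 8: commit R4 -> on_hand[A=27 B=53 C=42 D=27] avail[A=27 B=53 C=42 D=27] open={}
Step 9: reserve R5 C 2 -> on_hand[A=27 B=53 C=42 D=27] avail[A=27 B=53 C=40 D=27] open={R5}
Step 10: cancel R5 -> on_hand[A=27 B=53 C=42 D=27] avail[A=27 B=53 C=42 D=27] open={}

Answer: A: 27
B: 53
C: 42
D: 27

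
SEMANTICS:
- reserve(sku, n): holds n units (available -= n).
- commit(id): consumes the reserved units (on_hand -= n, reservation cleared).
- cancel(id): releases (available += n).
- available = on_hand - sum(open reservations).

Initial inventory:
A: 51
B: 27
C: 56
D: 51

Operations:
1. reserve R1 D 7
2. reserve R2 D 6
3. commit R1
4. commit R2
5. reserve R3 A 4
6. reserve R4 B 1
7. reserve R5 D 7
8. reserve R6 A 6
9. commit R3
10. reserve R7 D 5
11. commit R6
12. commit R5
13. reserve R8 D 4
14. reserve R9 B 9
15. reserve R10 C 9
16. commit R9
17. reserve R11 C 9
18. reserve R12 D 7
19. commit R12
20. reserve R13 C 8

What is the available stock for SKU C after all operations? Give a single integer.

Answer: 30

Derivation:
Step 1: reserve R1 D 7 -> on_hand[A=51 B=27 C=56 D=51] avail[A=51 B=27 C=56 D=44] open={R1}
Step 2: reserve R2 D 6 -> on_hand[A=51 B=27 C=56 D=51] avail[A=51 B=27 C=56 D=38] open={R1,R2}
Step 3: commit R1 -> on_hand[A=51 B=27 C=56 D=44] avail[A=51 B=27 C=56 D=38] open={R2}
Step 4: commit R2 -> on_hand[A=51 B=27 C=56 D=38] avail[A=51 B=27 C=56 D=38] open={}
Step 5: reserve R3 A 4 -> on_hand[A=51 B=27 C=56 D=38] avail[A=47 B=27 C=56 D=38] open={R3}
Step 6: reserve R4 B 1 -> on_hand[A=51 B=27 C=56 D=38] avail[A=47 B=26 C=56 D=38] open={R3,R4}
Step 7: reserve R5 D 7 -> on_hand[A=51 B=27 C=56 D=38] avail[A=47 B=26 C=56 D=31] open={R3,R4,R5}
Step 8: reserve R6 A 6 -> on_hand[A=51 B=27 C=56 D=38] avail[A=41 B=26 C=56 D=31] open={R3,R4,R5,R6}
Step 9: commit R3 -> on_hand[A=47 B=27 C=56 D=38] avail[A=41 B=26 C=56 D=31] open={R4,R5,R6}
Step 10: reserve R7 D 5 -> on_hand[A=47 B=27 C=56 D=38] avail[A=41 B=26 C=56 D=26] open={R4,R5,R6,R7}
Step 11: commit R6 -> on_hand[A=41 B=27 C=56 D=38] avail[A=41 B=26 C=56 D=26] open={R4,R5,R7}
Step 12: commit R5 -> on_hand[A=41 B=27 C=56 D=31] avail[A=41 B=26 C=56 D=26] open={R4,R7}
Step 13: reserve R8 D 4 -> on_hand[A=41 B=27 C=56 D=31] avail[A=41 B=26 C=56 D=22] open={R4,R7,R8}
Step 14: reserve R9 B 9 -> on_hand[A=41 B=27 C=56 D=31] avail[A=41 B=17 C=56 D=22] open={R4,R7,R8,R9}
Step 15: reserve R10 C 9 -> on_hand[A=41 B=27 C=56 D=31] avail[A=41 B=17 C=47 D=22] open={R10,R4,R7,R8,R9}
Step 16: commit R9 -> on_hand[A=41 B=18 C=56 D=31] avail[A=41 B=17 C=47 D=22] open={R10,R4,R7,R8}
Step 17: reserve R11 C 9 -> on_hand[A=41 B=18 C=56 D=31] avail[A=41 B=17 C=38 D=22] open={R10,R11,R4,R7,R8}
Step 18: reserve R12 D 7 -> on_hand[A=41 B=18 C=56 D=31] avail[A=41 B=17 C=38 D=15] open={R10,R11,R12,R4,R7,R8}
Step 19: commit R12 -> on_hand[A=41 B=18 C=56 D=24] avail[A=41 B=17 C=38 D=15] open={R10,R11,R4,R7,R8}
Step 20: reserve R13 C 8 -> on_hand[A=41 B=18 C=56 D=24] avail[A=41 B=17 C=30 D=15] open={R10,R11,R13,R4,R7,R8}
Final available[C] = 30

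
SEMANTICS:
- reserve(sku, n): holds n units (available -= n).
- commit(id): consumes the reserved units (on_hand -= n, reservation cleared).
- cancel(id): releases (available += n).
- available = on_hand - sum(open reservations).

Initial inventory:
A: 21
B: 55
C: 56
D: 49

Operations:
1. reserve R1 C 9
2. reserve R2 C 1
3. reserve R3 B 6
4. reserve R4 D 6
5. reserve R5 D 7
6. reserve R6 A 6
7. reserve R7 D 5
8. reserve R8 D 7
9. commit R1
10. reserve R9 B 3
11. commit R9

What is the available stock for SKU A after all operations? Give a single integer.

Answer: 15

Derivation:
Step 1: reserve R1 C 9 -> on_hand[A=21 B=55 C=56 D=49] avail[A=21 B=55 C=47 D=49] open={R1}
Step 2: reserve R2 C 1 -> on_hand[A=21 B=55 C=56 D=49] avail[A=21 B=55 C=46 D=49] open={R1,R2}
Step 3: reserve R3 B 6 -> on_hand[A=21 B=55 C=56 D=49] avail[A=21 B=49 C=46 D=49] open={R1,R2,R3}
Step 4: reserve R4 D 6 -> on_hand[A=21 B=55 C=56 D=49] avail[A=21 B=49 C=46 D=43] open={R1,R2,R3,R4}
Step 5: reserve R5 D 7 -> on_hand[A=21 B=55 C=56 D=49] avail[A=21 B=49 C=46 D=36] open={R1,R2,R3,R4,R5}
Step 6: reserve R6 A 6 -> on_hand[A=21 B=55 C=56 D=49] avail[A=15 B=49 C=46 D=36] open={R1,R2,R3,R4,R5,R6}
Step 7: reserve R7 D 5 -> on_hand[A=21 B=55 C=56 D=49] avail[A=15 B=49 C=46 D=31] open={R1,R2,R3,R4,R5,R6,R7}
Step 8: reserve R8 D 7 -> on_hand[A=21 B=55 C=56 D=49] avail[A=15 B=49 C=46 D=24] open={R1,R2,R3,R4,R5,R6,R7,R8}
Step 9: commit R1 -> on_hand[A=21 B=55 C=47 D=49] avail[A=15 B=49 C=46 D=24] open={R2,R3,R4,R5,R6,R7,R8}
Step 10: reserve R9 B 3 -> on_hand[A=21 B=55 C=47 D=49] avail[A=15 B=46 C=46 D=24] open={R2,R3,R4,R5,R6,R7,R8,R9}
Step 11: commit R9 -> on_hand[A=21 B=52 C=47 D=49] avail[A=15 B=46 C=46 D=24] open={R2,R3,R4,R5,R6,R7,R8}
Final available[A] = 15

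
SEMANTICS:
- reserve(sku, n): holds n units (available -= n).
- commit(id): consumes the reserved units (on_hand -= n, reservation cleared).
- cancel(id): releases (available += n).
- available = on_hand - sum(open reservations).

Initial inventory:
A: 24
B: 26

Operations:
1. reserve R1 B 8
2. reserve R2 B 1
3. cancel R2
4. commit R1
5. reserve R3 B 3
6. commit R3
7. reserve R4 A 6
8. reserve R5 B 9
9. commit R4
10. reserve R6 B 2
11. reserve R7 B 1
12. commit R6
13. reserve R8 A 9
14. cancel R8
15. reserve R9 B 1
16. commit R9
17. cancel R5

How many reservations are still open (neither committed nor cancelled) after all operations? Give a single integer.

Answer: 1

Derivation:
Step 1: reserve R1 B 8 -> on_hand[A=24 B=26] avail[A=24 B=18] open={R1}
Step 2: reserve R2 B 1 -> on_hand[A=24 B=26] avail[A=24 B=17] open={R1,R2}
Step 3: cancel R2 -> on_hand[A=24 B=26] avail[A=24 B=18] open={R1}
Step 4: commit R1 -> on_hand[A=24 B=18] avail[A=24 B=18] open={}
Step 5: reserve R3 B 3 -> on_hand[A=24 B=18] avail[A=24 B=15] open={R3}
Step 6: commit R3 -> on_hand[A=24 B=15] avail[A=24 B=15] open={}
Step 7: reserve R4 A 6 -> on_hand[A=24 B=15] avail[A=18 B=15] open={R4}
Step 8: reserve R5 B 9 -> on_hand[A=24 B=15] avail[A=18 B=6] open={R4,R5}
Step 9: commit R4 -> on_hand[A=18 B=15] avail[A=18 B=6] open={R5}
Step 10: reserve R6 B 2 -> on_hand[A=18 B=15] avail[A=18 B=4] open={R5,R6}
Step 11: reserve R7 B 1 -> on_hand[A=18 B=15] avail[A=18 B=3] open={R5,R6,R7}
Step 12: commit R6 -> on_hand[A=18 B=13] avail[A=18 B=3] open={R5,R7}
Step 13: reserve R8 A 9 -> on_hand[A=18 B=13] avail[A=9 B=3] open={R5,R7,R8}
Step 14: cancel R8 -> on_hand[A=18 B=13] avail[A=18 B=3] open={R5,R7}
Step 15: reserve R9 B 1 -> on_hand[A=18 B=13] avail[A=18 B=2] open={R5,R7,R9}
Step 16: commit R9 -> on_hand[A=18 B=12] avail[A=18 B=2] open={R5,R7}
Step 17: cancel R5 -> on_hand[A=18 B=12] avail[A=18 B=11] open={R7}
Open reservations: ['R7'] -> 1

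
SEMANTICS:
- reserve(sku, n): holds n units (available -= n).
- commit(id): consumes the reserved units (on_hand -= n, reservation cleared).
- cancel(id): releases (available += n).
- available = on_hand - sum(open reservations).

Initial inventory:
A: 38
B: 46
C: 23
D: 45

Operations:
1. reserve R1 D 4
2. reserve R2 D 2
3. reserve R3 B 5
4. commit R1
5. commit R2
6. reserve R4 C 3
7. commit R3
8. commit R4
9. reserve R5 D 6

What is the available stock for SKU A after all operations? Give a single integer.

Step 1: reserve R1 D 4 -> on_hand[A=38 B=46 C=23 D=45] avail[A=38 B=46 C=23 D=41] open={R1}
Step 2: reserve R2 D 2 -> on_hand[A=38 B=46 C=23 D=45] avail[A=38 B=46 C=23 D=39] open={R1,R2}
Step 3: reserve R3 B 5 -> on_hand[A=38 B=46 C=23 D=45] avail[A=38 B=41 C=23 D=39] open={R1,R2,R3}
Step 4: commit R1 -> on_hand[A=38 B=46 C=23 D=41] avail[A=38 B=41 C=23 D=39] open={R2,R3}
Step 5: commit R2 -> on_hand[A=38 B=46 C=23 D=39] avail[A=38 B=41 C=23 D=39] open={R3}
Step 6: reserve R4 C 3 -> on_hand[A=38 B=46 C=23 D=39] avail[A=38 B=41 C=20 D=39] open={R3,R4}
Step 7: commit R3 -> on_hand[A=38 B=41 C=23 D=39] avail[A=38 B=41 C=20 D=39] open={R4}
Step 8: commit R4 -> on_hand[A=38 B=41 C=20 D=39] avail[A=38 B=41 C=20 D=39] open={}
Step 9: reserve R5 D 6 -> on_hand[A=38 B=41 C=20 D=39] avail[A=38 B=41 C=20 D=33] open={R5}
Final available[A] = 38

Answer: 38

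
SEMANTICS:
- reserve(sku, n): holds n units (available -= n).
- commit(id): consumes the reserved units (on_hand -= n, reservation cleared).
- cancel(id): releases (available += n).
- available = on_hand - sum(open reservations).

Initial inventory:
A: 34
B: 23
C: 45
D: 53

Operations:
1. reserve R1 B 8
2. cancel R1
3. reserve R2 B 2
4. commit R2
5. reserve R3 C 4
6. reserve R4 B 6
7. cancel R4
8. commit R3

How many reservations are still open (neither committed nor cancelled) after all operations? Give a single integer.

Step 1: reserve R1 B 8 -> on_hand[A=34 B=23 C=45 D=53] avail[A=34 B=15 C=45 D=53] open={R1}
Step 2: cancel R1 -> on_hand[A=34 B=23 C=45 D=53] avail[A=34 B=23 C=45 D=53] open={}
Step 3: reserve R2 B 2 -> on_hand[A=34 B=23 C=45 D=53] avail[A=34 B=21 C=45 D=53] open={R2}
Step 4: commit R2 -> on_hand[A=34 B=21 C=45 D=53] avail[A=34 B=21 C=45 D=53] open={}
Step 5: reserve R3 C 4 -> on_hand[A=34 B=21 C=45 D=53] avail[A=34 B=21 C=41 D=53] open={R3}
Step 6: reserve R4 B 6 -> on_hand[A=34 B=21 C=45 D=53] avail[A=34 B=15 C=41 D=53] open={R3,R4}
Step 7: cancel R4 -> on_hand[A=34 B=21 C=45 D=53] avail[A=34 B=21 C=41 D=53] open={R3}
Step 8: commit R3 -> on_hand[A=34 B=21 C=41 D=53] avail[A=34 B=21 C=41 D=53] open={}
Open reservations: [] -> 0

Answer: 0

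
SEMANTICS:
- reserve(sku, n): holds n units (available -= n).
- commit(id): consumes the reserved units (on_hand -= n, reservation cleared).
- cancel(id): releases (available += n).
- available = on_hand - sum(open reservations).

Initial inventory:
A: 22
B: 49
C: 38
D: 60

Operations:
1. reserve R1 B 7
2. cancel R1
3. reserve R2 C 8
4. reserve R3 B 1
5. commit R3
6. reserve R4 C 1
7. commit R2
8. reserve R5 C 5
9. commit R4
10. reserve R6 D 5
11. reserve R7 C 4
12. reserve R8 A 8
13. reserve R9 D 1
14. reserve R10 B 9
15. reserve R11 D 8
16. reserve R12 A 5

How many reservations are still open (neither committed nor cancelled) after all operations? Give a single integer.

Answer: 8

Derivation:
Step 1: reserve R1 B 7 -> on_hand[A=22 B=49 C=38 D=60] avail[A=22 B=42 C=38 D=60] open={R1}
Step 2: cancel R1 -> on_hand[A=22 B=49 C=38 D=60] avail[A=22 B=49 C=38 D=60] open={}
Step 3: reserve R2 C 8 -> on_hand[A=22 B=49 C=38 D=60] avail[A=22 B=49 C=30 D=60] open={R2}
Step 4: reserve R3 B 1 -> on_hand[A=22 B=49 C=38 D=60] avail[A=22 B=48 C=30 D=60] open={R2,R3}
Step 5: commit R3 -> on_hand[A=22 B=48 C=38 D=60] avail[A=22 B=48 C=30 D=60] open={R2}
Step 6: reserve R4 C 1 -> on_hand[A=22 B=48 C=38 D=60] avail[A=22 B=48 C=29 D=60] open={R2,R4}
Step 7: commit R2 -> on_hand[A=22 B=48 C=30 D=60] avail[A=22 B=48 C=29 D=60] open={R4}
Step 8: reserve R5 C 5 -> on_hand[A=22 B=48 C=30 D=60] avail[A=22 B=48 C=24 D=60] open={R4,R5}
Step 9: commit R4 -> on_hand[A=22 B=48 C=29 D=60] avail[A=22 B=48 C=24 D=60] open={R5}
Step 10: reserve R6 D 5 -> on_hand[A=22 B=48 C=29 D=60] avail[A=22 B=48 C=24 D=55] open={R5,R6}
Step 11: reserve R7 C 4 -> on_hand[A=22 B=48 C=29 D=60] avail[A=22 B=48 C=20 D=55] open={R5,R6,R7}
Step 12: reserve R8 A 8 -> on_hand[A=22 B=48 C=29 D=60] avail[A=14 B=48 C=20 D=55] open={R5,R6,R7,R8}
Step 13: reserve R9 D 1 -> on_hand[A=22 B=48 C=29 D=60] avail[A=14 B=48 C=20 D=54] open={R5,R6,R7,R8,R9}
Step 14: reserve R10 B 9 -> on_hand[A=22 B=48 C=29 D=60] avail[A=14 B=39 C=20 D=54] open={R10,R5,R6,R7,R8,R9}
Step 15: reserve R11 D 8 -> on_hand[A=22 B=48 C=29 D=60] avail[A=14 B=39 C=20 D=46] open={R10,R11,R5,R6,R7,R8,R9}
Step 16: reserve R12 A 5 -> on_hand[A=22 B=48 C=29 D=60] avail[A=9 B=39 C=20 D=46] open={R10,R11,R12,R5,R6,R7,R8,R9}
Open reservations: ['R10', 'R11', 'R12', 'R5', 'R6', 'R7', 'R8', 'R9'] -> 8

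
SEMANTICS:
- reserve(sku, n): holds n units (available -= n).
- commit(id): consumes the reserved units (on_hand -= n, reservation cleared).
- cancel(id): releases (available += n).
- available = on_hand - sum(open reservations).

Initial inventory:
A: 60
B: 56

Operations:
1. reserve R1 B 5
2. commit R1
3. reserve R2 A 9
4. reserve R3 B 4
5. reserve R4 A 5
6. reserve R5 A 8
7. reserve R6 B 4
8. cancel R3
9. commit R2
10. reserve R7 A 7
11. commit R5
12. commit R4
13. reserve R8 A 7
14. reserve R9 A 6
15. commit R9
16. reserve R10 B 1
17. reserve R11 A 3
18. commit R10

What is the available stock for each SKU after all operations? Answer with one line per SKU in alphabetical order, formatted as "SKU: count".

Step 1: reserve R1 B 5 -> on_hand[A=60 B=56] avail[A=60 B=51] open={R1}
Step 2: commit R1 -> on_hand[A=60 B=51] avail[A=60 B=51] open={}
Step 3: reserve R2 A 9 -> on_hand[A=60 B=51] avail[A=51 B=51] open={R2}
Step 4: reserve R3 B 4 -> on_hand[A=60 B=51] avail[A=51 B=47] open={R2,R3}
Step 5: reserve R4 A 5 -> on_hand[A=60 B=51] avail[A=46 B=47] open={R2,R3,R4}
Step 6: reserve R5 A 8 -> on_hand[A=60 B=51] avail[A=38 B=47] open={R2,R3,R4,R5}
Step 7: reserve R6 B 4 -> on_hand[A=60 B=51] avail[A=38 B=43] open={R2,R3,R4,R5,R6}
Step 8: cancel R3 -> on_hand[A=60 B=51] avail[A=38 B=47] open={R2,R4,R5,R6}
Step 9: commit R2 -> on_hand[A=51 B=51] avail[A=38 B=47] open={R4,R5,R6}
Step 10: reserve R7 A 7 -> on_hand[A=51 B=51] avail[A=31 B=47] open={R4,R5,R6,R7}
Step 11: commit R5 -> on_hand[A=43 B=51] avail[A=31 B=47] open={R4,R6,R7}
Step 12: commit R4 -> on_hand[A=38 B=51] avail[A=31 B=47] open={R6,R7}
Step 13: reserve R8 A 7 -> on_hand[A=38 B=51] avail[A=24 B=47] open={R6,R7,R8}
Step 14: reserve R9 A 6 -> on_hand[A=38 B=51] avail[A=18 B=47] open={R6,R7,R8,R9}
Step 15: commit R9 -> on_hand[A=32 B=51] avail[A=18 B=47] open={R6,R7,R8}
Step 16: reserve R10 B 1 -> on_hand[A=32 B=51] avail[A=18 B=46] open={R10,R6,R7,R8}
Step 17: reserve R11 A 3 -> on_hand[A=32 B=51] avail[A=15 B=46] open={R10,R11,R6,R7,R8}
Step 18: commit R10 -> on_hand[A=32 B=50] avail[A=15 B=46] open={R11,R6,R7,R8}

Answer: A: 15
B: 46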